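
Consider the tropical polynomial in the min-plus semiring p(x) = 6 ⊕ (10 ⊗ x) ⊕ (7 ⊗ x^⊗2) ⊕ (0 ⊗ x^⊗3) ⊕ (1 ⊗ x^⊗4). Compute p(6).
p(6) = 6

A tropical monomial a ⊗ x^⊗i evaluates to a + i · x. Evaluating each term at x = 6:
  Term 0 contributes 6 + 0 · 6 = 6
  Term 1 contributes 10 + 1 · 6 = 16
  Term 2 contributes 7 + 2 · 6 = 19
  Term 3 contributes 0 + 3 · 6 = 18
  Term 4 contributes 1 + 4 · 6 = 25
p(6) = ⊕ of these = min[6, 16, 19, 18, 25] = 6.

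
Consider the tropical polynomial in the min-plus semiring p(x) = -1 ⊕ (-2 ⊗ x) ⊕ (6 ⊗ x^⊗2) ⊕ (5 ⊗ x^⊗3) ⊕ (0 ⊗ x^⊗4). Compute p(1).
p(1) = -1

A tropical monomial a ⊗ x^⊗i evaluates to a + i · x. Evaluating each term at x = 1:
  Term 0 contributes -1 + 0 · 1 = -1
  Term 1 contributes -2 + 1 · 1 = -1
  Term 2 contributes 6 + 2 · 1 = 8
  Term 3 contributes 5 + 3 · 1 = 8
  Term 4 contributes 0 + 4 · 1 = 4
p(1) = ⊕ of these = min[-1, -1, 8, 8, 4] = -1.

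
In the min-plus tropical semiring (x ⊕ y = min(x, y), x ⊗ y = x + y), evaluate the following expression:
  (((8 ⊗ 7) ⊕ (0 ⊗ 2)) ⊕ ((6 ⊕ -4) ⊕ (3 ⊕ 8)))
(((8 ⊗ 7) ⊕ (0 ⊗ 2)) ⊕ ((6 ⊕ -4) ⊕ (3 ⊕ 8))) = -4

Expand innermost to outermost. Recall ⊕ takes the minimum of its arguments and ⊗ takes their sum. Working out the expression (((8 ⊗ 7) ⊕ (0 ⊗ 2)) ⊕ ((6 ⊕ -4) ⊕ (3 ⊕ 8))) gives -4.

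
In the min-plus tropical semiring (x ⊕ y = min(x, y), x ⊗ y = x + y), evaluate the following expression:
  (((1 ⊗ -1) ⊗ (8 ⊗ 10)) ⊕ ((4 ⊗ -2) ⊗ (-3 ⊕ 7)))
(((1 ⊗ -1) ⊗ (8 ⊗ 10)) ⊕ ((4 ⊗ -2) ⊗ (-3 ⊕ 7))) = -1

Expand innermost to outermost. Recall ⊕ takes the minimum of its arguments and ⊗ takes their sum. Working out the expression (((1 ⊗ -1) ⊗ (8 ⊗ 10)) ⊕ ((4 ⊗ -2) ⊗ (-3 ⊕ 7))) gives -1.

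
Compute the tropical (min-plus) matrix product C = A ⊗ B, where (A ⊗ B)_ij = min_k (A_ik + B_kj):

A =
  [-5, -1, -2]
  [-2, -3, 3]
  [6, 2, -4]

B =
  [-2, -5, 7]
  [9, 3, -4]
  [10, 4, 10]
A ⊗ B =
  [-7, -10, -5]
  [-4, -7, -7]
  [4, 0, -2]

Apply the min-plus product entry-by-entry:
  C[0][0] = min over k of (A[0][0] + B[0][0] = -5 + -2 = -7, A[0][1] + B[1][0] = -1 + 9 = 8, A[0][2] + B[2][0] = -2 + 10 = 8) = -7 (attained at k = 0)
  C[0][1] = min over k of (A[0][0] + B[0][1] = -5 + -5 = -10, A[0][1] + B[1][1] = -1 + 3 = 2, A[0][2] + B[2][1] = -2 + 4 = 2) = -10 (attained at k = 0)
  C[0][2] = min over k of (A[0][0] + B[0][2] = -5 + 7 = 2, A[0][1] + B[1][2] = -1 + -4 = -5, A[0][2] + B[2][2] = -2 + 10 = 8) = -5 (attained at k = 1)
  C[1][0] = min over k of (A[1][0] + B[0][0] = -2 + -2 = -4, A[1][1] + B[1][0] = -3 + 9 = 6, A[1][2] + B[2][0] = 3 + 10 = 13) = -4 (attained at k = 0)
  C[1][1] = min over k of (A[1][0] + B[0][1] = -2 + -5 = -7, A[1][1] + B[1][1] = -3 + 3 = 0, A[1][2] + B[2][1] = 3 + 4 = 7) = -7 (attained at k = 0)
  C[1][2] = min over k of (A[1][0] + B[0][2] = -2 + 7 = 5, A[1][1] + B[1][2] = -3 + -4 = -7, A[1][2] + B[2][2] = 3 + 10 = 13) = -7 (attained at k = 1)
  C[2][0] = min over k of (A[2][0] + B[0][0] = 6 + -2 = 4, A[2][1] + B[1][0] = 2 + 9 = 11, A[2][2] + B[2][0] = -4 + 10 = 6) = 4 (attained at k = 0)
  C[2][1] = min over k of (A[2][0] + B[0][1] = 6 + -5 = 1, A[2][1] + B[1][1] = 2 + 3 = 5, A[2][2] + B[2][1] = -4 + 4 = 0) = 0 (attained at k = 2)
  C[2][2] = min over k of (A[2][0] + B[0][2] = 6 + 7 = 13, A[2][1] + B[1][2] = 2 + -4 = -2, A[2][2] + B[2][2] = -4 + 10 = 6) = -2 (attained at k = 1)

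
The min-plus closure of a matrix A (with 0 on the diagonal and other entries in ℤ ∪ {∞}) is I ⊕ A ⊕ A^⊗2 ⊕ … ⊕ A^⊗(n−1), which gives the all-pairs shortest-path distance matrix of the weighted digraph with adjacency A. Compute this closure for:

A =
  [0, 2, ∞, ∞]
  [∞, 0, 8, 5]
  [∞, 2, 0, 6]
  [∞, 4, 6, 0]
Closure =
  [0, 2, 10, 7]
  [∞, 0, 8, 5]
  [∞, 2, 0, 6]
  [∞, 4, 6, 0]

This is the Floyd-Warshall all-pairs shortest-path computation. For each intermediate vertex k = 0, 1, …, 3, update dist[i][j] ← min(dist[i][j], dist[i][k] + dist[k][j]). The final matrix gives, for each (i, j), the minimum total weight of any directed path from i to j (possibly empty when i = j).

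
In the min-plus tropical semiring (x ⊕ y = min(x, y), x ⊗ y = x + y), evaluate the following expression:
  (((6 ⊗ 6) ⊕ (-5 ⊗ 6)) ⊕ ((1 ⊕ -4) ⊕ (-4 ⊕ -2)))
(((6 ⊗ 6) ⊕ (-5 ⊗ 6)) ⊕ ((1 ⊕ -4) ⊕ (-4 ⊕ -2))) = -4

Expand innermost to outermost. Recall ⊕ takes the minimum of its arguments and ⊗ takes their sum. Working out the expression (((6 ⊗ 6) ⊕ (-5 ⊗ 6)) ⊕ ((1 ⊕ -4) ⊕ (-4 ⊕ -2))) gives -4.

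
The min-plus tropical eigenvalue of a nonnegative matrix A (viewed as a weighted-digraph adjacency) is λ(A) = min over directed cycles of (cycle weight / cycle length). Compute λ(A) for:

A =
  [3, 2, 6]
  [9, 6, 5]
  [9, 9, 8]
λ(A) = 3

Enumerate directed cycles and compute their means (weight / length). Sample:
  cycle 0 → 0: weight = 3, length = 1, mean = 3/1 ≈ 3.000
  cycle 1 → 1: weight = 6, length = 1, mean = 6/1 ≈ 6.000
  cycle 2 → 2: weight = 8, length = 1, mean = 8/1 ≈ 8.000
  cycle 0 → 1 → 0: weight = 11, length = 2, mean = 11/2 ≈ 5.500
  cycle 0 → 2 → 0: weight = 15, length = 2, mean = 15/2 ≈ 7.500
  cycle 1 → 0 → 1: weight = 11, length = 2, mean = 11/2 ≈ 5.500
Minimum mean = 3.000, attained e.g. along the cycle 0 → 0 with weight 3 and length 1. So λ(A) = 3/1 = 3.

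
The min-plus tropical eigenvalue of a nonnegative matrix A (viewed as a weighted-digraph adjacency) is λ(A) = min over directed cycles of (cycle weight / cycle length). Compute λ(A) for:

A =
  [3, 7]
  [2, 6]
λ(A) = 3

Enumerate directed cycles and compute their means (weight / length). Sample:
  cycle 0 → 0: weight = 3, length = 1, mean = 3/1 ≈ 3.000
  cycle 1 → 1: weight = 6, length = 1, mean = 6/1 ≈ 6.000
  cycle 0 → 1 → 0: weight = 9, length = 2, mean = 9/2 ≈ 4.500
  cycle 1 → 0 → 1: weight = 9, length = 2, mean = 9/2 ≈ 4.500
Minimum mean = 3.000, attained e.g. along the cycle 0 → 0 with weight 3 and length 1. So λ(A) = 3/1 = 3.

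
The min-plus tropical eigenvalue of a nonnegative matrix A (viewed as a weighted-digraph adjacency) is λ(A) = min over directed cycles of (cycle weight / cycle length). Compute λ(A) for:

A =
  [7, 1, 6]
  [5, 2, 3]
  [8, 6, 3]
λ(A) = 2

Enumerate directed cycles and compute their means (weight / length). Sample:
  cycle 0 → 0: weight = 7, length = 1, mean = 7/1 ≈ 7.000
  cycle 1 → 1: weight = 2, length = 1, mean = 2/1 ≈ 2.000
  cycle 2 → 2: weight = 3, length = 1, mean = 3/1 ≈ 3.000
  cycle 0 → 1 → 0: weight = 6, length = 2, mean = 6/2 ≈ 3.000
  cycle 0 → 2 → 0: weight = 14, length = 2, mean = 14/2 ≈ 7.000
  cycle 1 → 0 → 1: weight = 6, length = 2, mean = 6/2 ≈ 3.000
Minimum mean = 2.000, attained e.g. along the cycle 1 → 1 with weight 2 and length 1. So λ(A) = 2/1 = 2.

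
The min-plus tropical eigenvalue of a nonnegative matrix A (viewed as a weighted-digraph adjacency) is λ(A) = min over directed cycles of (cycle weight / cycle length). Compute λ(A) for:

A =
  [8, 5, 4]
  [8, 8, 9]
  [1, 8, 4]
λ(A) = 5/2

Enumerate directed cycles and compute their means (weight / length). Sample:
  cycle 0 → 0: weight = 8, length = 1, mean = 8/1 ≈ 8.000
  cycle 1 → 1: weight = 8, length = 1, mean = 8/1 ≈ 8.000
  cycle 2 → 2: weight = 4, length = 1, mean = 4/1 ≈ 4.000
  cycle 0 → 1 → 0: weight = 13, length = 2, mean = 13/2 ≈ 6.500
  cycle 0 → 2 → 0: weight = 5, length = 2, mean = 5/2 ≈ 2.500
  cycle 1 → 0 → 1: weight = 13, length = 2, mean = 13/2 ≈ 6.500
Minimum mean = 2.500, attained e.g. along the cycle 0 → 2 → 0 with weight 5 and length 2. So λ(A) = 5/2 = 5/2.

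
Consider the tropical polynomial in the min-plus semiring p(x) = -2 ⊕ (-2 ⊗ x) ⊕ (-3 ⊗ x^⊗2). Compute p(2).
p(2) = -2

A tropical monomial a ⊗ x^⊗i evaluates to a + i · x. Evaluating each term at x = 2:
  Term 0 contributes -2 + 0 · 2 = -2
  Term 1 contributes -2 + 1 · 2 = 0
  Term 2 contributes -3 + 2 · 2 = 1
p(2) = ⊕ of these = min[-2, 0, 1] = -2.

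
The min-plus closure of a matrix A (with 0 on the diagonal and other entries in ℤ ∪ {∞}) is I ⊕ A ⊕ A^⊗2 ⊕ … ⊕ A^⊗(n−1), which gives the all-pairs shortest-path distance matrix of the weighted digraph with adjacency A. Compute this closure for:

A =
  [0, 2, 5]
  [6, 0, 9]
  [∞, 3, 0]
Closure =
  [0, 2, 5]
  [6, 0, 9]
  [9, 3, 0]

This is the Floyd-Warshall all-pairs shortest-path computation. For each intermediate vertex k = 0, 1, …, 2, update dist[i][j] ← min(dist[i][j], dist[i][k] + dist[k][j]). The final matrix gives, for each (i, j), the minimum total weight of any directed path from i to j (possibly empty when i = j).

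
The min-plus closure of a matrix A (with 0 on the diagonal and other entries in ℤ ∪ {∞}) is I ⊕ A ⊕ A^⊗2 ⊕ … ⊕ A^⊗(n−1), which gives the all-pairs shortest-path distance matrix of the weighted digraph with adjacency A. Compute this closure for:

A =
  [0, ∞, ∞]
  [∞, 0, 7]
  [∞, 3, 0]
Closure =
  [0, ∞, ∞]
  [∞, 0, 7]
  [∞, 3, 0]

This is the Floyd-Warshall all-pairs shortest-path computation. For each intermediate vertex k = 0, 1, …, 2, update dist[i][j] ← min(dist[i][j], dist[i][k] + dist[k][j]). The final matrix gives, for each (i, j), the minimum total weight of any directed path from i to j (possibly empty when i = j).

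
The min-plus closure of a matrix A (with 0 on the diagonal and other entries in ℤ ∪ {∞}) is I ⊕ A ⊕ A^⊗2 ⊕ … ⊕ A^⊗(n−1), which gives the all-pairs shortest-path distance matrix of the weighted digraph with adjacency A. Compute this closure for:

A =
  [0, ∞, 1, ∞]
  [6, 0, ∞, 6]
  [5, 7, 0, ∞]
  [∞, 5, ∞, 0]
Closure =
  [0, 8, 1, 14]
  [6, 0, 7, 6]
  [5, 7, 0, 13]
  [11, 5, 12, 0]

This is the Floyd-Warshall all-pairs shortest-path computation. For each intermediate vertex k = 0, 1, …, 3, update dist[i][j] ← min(dist[i][j], dist[i][k] + dist[k][j]). The final matrix gives, for each (i, j), the minimum total weight of any directed path from i to j (possibly empty when i = j).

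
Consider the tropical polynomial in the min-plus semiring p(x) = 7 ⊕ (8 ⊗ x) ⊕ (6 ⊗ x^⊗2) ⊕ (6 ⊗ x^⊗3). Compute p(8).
p(8) = 7

A tropical monomial a ⊗ x^⊗i evaluates to a + i · x. Evaluating each term at x = 8:
  Term 0 contributes 7 + 0 · 8 = 7
  Term 1 contributes 8 + 1 · 8 = 16
  Term 2 contributes 6 + 2 · 8 = 22
  Term 3 contributes 6 + 3 · 8 = 30
p(8) = ⊕ of these = min[7, 16, 22, 30] = 7.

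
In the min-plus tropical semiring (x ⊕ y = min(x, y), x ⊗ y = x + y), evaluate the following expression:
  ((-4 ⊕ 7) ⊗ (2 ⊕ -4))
((-4 ⊕ 7) ⊗ (2 ⊕ -4)) = -8

Expand innermost to outermost. Recall ⊕ takes the minimum of its arguments and ⊗ takes their sum. Working out the expression ((-4 ⊕ 7) ⊗ (2 ⊕ -4)) gives -8.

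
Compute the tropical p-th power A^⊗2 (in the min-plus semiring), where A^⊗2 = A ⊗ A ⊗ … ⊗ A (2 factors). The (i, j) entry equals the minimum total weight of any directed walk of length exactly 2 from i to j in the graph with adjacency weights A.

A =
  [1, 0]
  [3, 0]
A^⊗2 =
  [2, 0]
  [3, 0]

Each entry (A^⊗2)_ij equals the minimum over all length-2 walks i = v_0 → v_1 → … → v_2 = j of Σ_t A[v_t][v_{t+1}]. For example, for (i, j) = (0, 1) we minimise over 2 possible intermediate vertex sequences; the minimum is 0, attained along the walk 0 → 1 → 1.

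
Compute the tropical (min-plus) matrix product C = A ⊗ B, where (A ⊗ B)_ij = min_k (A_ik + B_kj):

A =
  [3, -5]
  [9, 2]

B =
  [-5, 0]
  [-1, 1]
A ⊗ B =
  [-6, -4]
  [1, 3]

Apply the min-plus product entry-by-entry:
  C[0][0] = min over k of (A[0][0] + B[0][0] = 3 + -5 = -2, A[0][1] + B[1][0] = -5 + -1 = -6) = -6 (attained at k = 1)
  C[0][1] = min over k of (A[0][0] + B[0][1] = 3 + 0 = 3, A[0][1] + B[1][1] = -5 + 1 = -4) = -4 (attained at k = 1)
  C[1][0] = min over k of (A[1][0] + B[0][0] = 9 + -5 = 4, A[1][1] + B[1][0] = 2 + -1 = 1) = 1 (attained at k = 1)
  C[1][1] = min over k of (A[1][0] + B[0][1] = 9 + 0 = 9, A[1][1] + B[1][1] = 2 + 1 = 3) = 3 (attained at k = 1)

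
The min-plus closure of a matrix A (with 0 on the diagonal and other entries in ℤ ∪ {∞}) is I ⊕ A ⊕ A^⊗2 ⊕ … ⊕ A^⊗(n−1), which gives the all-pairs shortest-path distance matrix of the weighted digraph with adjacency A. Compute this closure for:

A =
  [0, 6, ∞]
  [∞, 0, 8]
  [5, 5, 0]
Closure =
  [0, 6, 14]
  [13, 0, 8]
  [5, 5, 0]

This is the Floyd-Warshall all-pairs shortest-path computation. For each intermediate vertex k = 0, 1, …, 2, update dist[i][j] ← min(dist[i][j], dist[i][k] + dist[k][j]). The final matrix gives, for each (i, j), the minimum total weight of any directed path from i to j (possibly empty when i = j).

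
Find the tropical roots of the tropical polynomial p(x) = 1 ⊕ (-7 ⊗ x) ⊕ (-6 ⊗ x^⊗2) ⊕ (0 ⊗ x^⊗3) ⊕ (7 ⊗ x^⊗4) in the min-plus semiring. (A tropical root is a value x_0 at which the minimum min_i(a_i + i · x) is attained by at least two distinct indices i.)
Roots: {-7, -6, -1, 8}

Each tropical root is a break point of the lower envelope of the lines y = a_i + i · x (there are 5 lines, with slopes 0, 1, ..., 4). Only the lines that attain the minimum somewhere contribute to roots; other lines are dominated. Here the surviving (envelope) indices are i = 4, i = 3, i = 2, i = 1, i = 0.
Intersections between consecutive envelope lines give the roots: for adjacent envelope indices i < j the intersection is x = (a_i − a_j) / (j − i). Reading off the sorted break points: {-7, -6, -1, 8}.
Verification: at each break x_0, at least two indices attain the minimum of min_i(a_i + i · x_0).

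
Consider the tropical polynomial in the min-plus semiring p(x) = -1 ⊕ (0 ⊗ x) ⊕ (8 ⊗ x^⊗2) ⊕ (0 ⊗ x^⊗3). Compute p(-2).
p(-2) = -6

A tropical monomial a ⊗ x^⊗i evaluates to a + i · x. Evaluating each term at x = -2:
  Term 0 contributes -1 + 0 · -2 = -1
  Term 1 contributes 0 + 1 · -2 = -2
  Term 2 contributes 8 + 2 · -2 = 4
  Term 3 contributes 0 + 3 · -2 = -6
p(-2) = ⊕ of these = min[-1, -2, 4, -6] = -6.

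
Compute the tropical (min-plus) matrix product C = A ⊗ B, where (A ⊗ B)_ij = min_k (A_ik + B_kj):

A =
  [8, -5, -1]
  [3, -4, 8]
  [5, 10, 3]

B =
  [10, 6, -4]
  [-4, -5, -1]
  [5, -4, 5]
A ⊗ B =
  [-9, -10, -6]
  [-8, -9, -5]
  [6, -1, 1]

Apply the min-plus product entry-by-entry:
  C[0][0] = min over k of (A[0][0] + B[0][0] = 8 + 10 = 18, A[0][1] + B[1][0] = -5 + -4 = -9, A[0][2] + B[2][0] = -1 + 5 = 4) = -9 (attained at k = 1)
  C[0][1] = min over k of (A[0][0] + B[0][1] = 8 + 6 = 14, A[0][1] + B[1][1] = -5 + -5 = -10, A[0][2] + B[2][1] = -1 + -4 = -5) = -10 (attained at k = 1)
  C[0][2] = min over k of (A[0][0] + B[0][2] = 8 + -4 = 4, A[0][1] + B[1][2] = -5 + -1 = -6, A[0][2] + B[2][2] = -1 + 5 = 4) = -6 (attained at k = 1)
  C[1][0] = min over k of (A[1][0] + B[0][0] = 3 + 10 = 13, A[1][1] + B[1][0] = -4 + -4 = -8, A[1][2] + B[2][0] = 8 + 5 = 13) = -8 (attained at k = 1)
  C[1][1] = min over k of (A[1][0] + B[0][1] = 3 + 6 = 9, A[1][1] + B[1][1] = -4 + -5 = -9, A[1][2] + B[2][1] = 8 + -4 = 4) = -9 (attained at k = 1)
  C[1][2] = min over k of (A[1][0] + B[0][2] = 3 + -4 = -1, A[1][1] + B[1][2] = -4 + -1 = -5, A[1][2] + B[2][2] = 8 + 5 = 13) = -5 (attained at k = 1)
  C[2][0] = min over k of (A[2][0] + B[0][0] = 5 + 10 = 15, A[2][1] + B[1][0] = 10 + -4 = 6, A[2][2] + B[2][0] = 3 + 5 = 8) = 6 (attained at k = 1)
  C[2][1] = min over k of (A[2][0] + B[0][1] = 5 + 6 = 11, A[2][1] + B[1][1] = 10 + -5 = 5, A[2][2] + B[2][1] = 3 + -4 = -1) = -1 (attained at k = 2)
  C[2][2] = min over k of (A[2][0] + B[0][2] = 5 + -4 = 1, A[2][1] + B[1][2] = 10 + -1 = 9, A[2][2] + B[2][2] = 3 + 5 = 8) = 1 (attained at k = 0)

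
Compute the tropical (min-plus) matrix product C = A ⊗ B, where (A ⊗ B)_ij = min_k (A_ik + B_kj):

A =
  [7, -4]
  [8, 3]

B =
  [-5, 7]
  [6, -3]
A ⊗ B =
  [2, -7]
  [3, 0]

Apply the min-plus product entry-by-entry:
  C[0][0] = min over k of (A[0][0] + B[0][0] = 7 + -5 = 2, A[0][1] + B[1][0] = -4 + 6 = 2) = 2 (attained at k = 0)
  C[0][1] = min over k of (A[0][0] + B[0][1] = 7 + 7 = 14, A[0][1] + B[1][1] = -4 + -3 = -7) = -7 (attained at k = 1)
  C[1][0] = min over k of (A[1][0] + B[0][0] = 8 + -5 = 3, A[1][1] + B[1][0] = 3 + 6 = 9) = 3 (attained at k = 0)
  C[1][1] = min over k of (A[1][0] + B[0][1] = 8 + 7 = 15, A[1][1] + B[1][1] = 3 + -3 = 0) = 0 (attained at k = 1)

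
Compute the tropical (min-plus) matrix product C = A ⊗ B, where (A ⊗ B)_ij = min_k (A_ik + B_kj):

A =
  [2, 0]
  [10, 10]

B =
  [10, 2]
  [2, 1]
A ⊗ B =
  [2, 1]
  [12, 11]

Apply the min-plus product entry-by-entry:
  C[0][0] = min over k of (A[0][0] + B[0][0] = 2 + 10 = 12, A[0][1] + B[1][0] = 0 + 2 = 2) = 2 (attained at k = 1)
  C[0][1] = min over k of (A[0][0] + B[0][1] = 2 + 2 = 4, A[0][1] + B[1][1] = 0 + 1 = 1) = 1 (attained at k = 1)
  C[1][0] = min over k of (A[1][0] + B[0][0] = 10 + 10 = 20, A[1][1] + B[1][0] = 10 + 2 = 12) = 12 (attained at k = 1)
  C[1][1] = min over k of (A[1][0] + B[0][1] = 10 + 2 = 12, A[1][1] + B[1][1] = 10 + 1 = 11) = 11 (attained at k = 1)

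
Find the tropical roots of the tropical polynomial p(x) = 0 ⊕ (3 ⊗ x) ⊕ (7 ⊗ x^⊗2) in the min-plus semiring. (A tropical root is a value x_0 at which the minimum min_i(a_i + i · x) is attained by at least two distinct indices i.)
Roots: {-4, -3}

Each tropical root is a break point of the lower envelope of the lines y = a_i + i · x (there are 3 lines, with slopes 0, 1, ..., 2). Only the lines that attain the minimum somewhere contribute to roots; other lines are dominated. Here the surviving (envelope) indices are i = 2, i = 1, i = 0.
Intersections between consecutive envelope lines give the roots: for adjacent envelope indices i < j the intersection is x = (a_i − a_j) / (j − i). Reading off the sorted break points: {-4, -3}.
Verification: at each break x_0, at least two indices attain the minimum of min_i(a_i + i · x_0).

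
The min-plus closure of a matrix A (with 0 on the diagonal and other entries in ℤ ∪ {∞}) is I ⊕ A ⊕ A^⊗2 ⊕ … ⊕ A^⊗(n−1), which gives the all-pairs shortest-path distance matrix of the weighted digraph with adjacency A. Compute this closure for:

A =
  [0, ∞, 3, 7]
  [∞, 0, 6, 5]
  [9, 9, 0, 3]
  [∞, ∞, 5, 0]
Closure =
  [0, 12, 3, 6]
  [15, 0, 6, 5]
  [9, 9, 0, 3]
  [14, 14, 5, 0]

This is the Floyd-Warshall all-pairs shortest-path computation. For each intermediate vertex k = 0, 1, …, 3, update dist[i][j] ← min(dist[i][j], dist[i][k] + dist[k][j]). The final matrix gives, for each (i, j), the minimum total weight of any directed path from i to j (possibly empty when i = j).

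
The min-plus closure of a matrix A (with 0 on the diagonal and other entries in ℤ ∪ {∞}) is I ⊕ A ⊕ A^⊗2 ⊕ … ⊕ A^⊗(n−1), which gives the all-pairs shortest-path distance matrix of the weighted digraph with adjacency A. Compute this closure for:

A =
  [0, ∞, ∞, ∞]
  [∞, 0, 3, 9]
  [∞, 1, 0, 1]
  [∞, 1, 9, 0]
Closure =
  [0, ∞, ∞, ∞]
  [∞, 0, 3, 4]
  [∞, 1, 0, 1]
  [∞, 1, 4, 0]

This is the Floyd-Warshall all-pairs shortest-path computation. For each intermediate vertex k = 0, 1, …, 3, update dist[i][j] ← min(dist[i][j], dist[i][k] + dist[k][j]). The final matrix gives, for each (i, j), the minimum total weight of any directed path from i to j (possibly empty when i = j).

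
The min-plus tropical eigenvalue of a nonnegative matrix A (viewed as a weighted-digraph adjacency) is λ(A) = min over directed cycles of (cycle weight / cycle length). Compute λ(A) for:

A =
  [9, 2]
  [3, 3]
λ(A) = 5/2

Enumerate directed cycles and compute their means (weight / length). Sample:
  cycle 0 → 0: weight = 9, length = 1, mean = 9/1 ≈ 9.000
  cycle 1 → 1: weight = 3, length = 1, mean = 3/1 ≈ 3.000
  cycle 0 → 1 → 0: weight = 5, length = 2, mean = 5/2 ≈ 2.500
  cycle 1 → 0 → 1: weight = 5, length = 2, mean = 5/2 ≈ 2.500
Minimum mean = 2.500, attained e.g. along the cycle 0 → 1 → 0 with weight 5 and length 2. So λ(A) = 5/2 = 5/2.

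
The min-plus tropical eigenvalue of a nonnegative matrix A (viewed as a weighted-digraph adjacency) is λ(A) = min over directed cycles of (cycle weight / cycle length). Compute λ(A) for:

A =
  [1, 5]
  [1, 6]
λ(A) = 1

Enumerate directed cycles and compute their means (weight / length). Sample:
  cycle 0 → 0: weight = 1, length = 1, mean = 1/1 ≈ 1.000
  cycle 1 → 1: weight = 6, length = 1, mean = 6/1 ≈ 6.000
  cycle 0 → 1 → 0: weight = 6, length = 2, mean = 6/2 ≈ 3.000
  cycle 1 → 0 → 1: weight = 6, length = 2, mean = 6/2 ≈ 3.000
Minimum mean = 1.000, attained e.g. along the cycle 0 → 0 with weight 1 and length 1. So λ(A) = 1/1 = 1.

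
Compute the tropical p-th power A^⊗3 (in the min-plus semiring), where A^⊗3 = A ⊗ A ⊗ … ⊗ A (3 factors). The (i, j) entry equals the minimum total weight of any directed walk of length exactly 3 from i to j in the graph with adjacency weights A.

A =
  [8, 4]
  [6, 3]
A^⊗3 =
  [13, 10]
  [12, 9]

Each entry (A^⊗3)_ij equals the minimum over all length-3 walks i = v_0 → v_1 → … → v_3 = j of Σ_t A[v_t][v_{t+1}]. For example, for (i, j) = (0, 1) we minimise over 4 possible intermediate vertex sequences; the minimum is 10, attained along the walk 0 → 1 → 1 → 1.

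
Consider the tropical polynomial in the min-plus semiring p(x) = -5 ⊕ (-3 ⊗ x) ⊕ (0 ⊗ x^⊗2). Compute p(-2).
p(-2) = -5

A tropical monomial a ⊗ x^⊗i evaluates to a + i · x. Evaluating each term at x = -2:
  Term 0 contributes -5 + 0 · -2 = -5
  Term 1 contributes -3 + 1 · -2 = -5
  Term 2 contributes 0 + 2 · -2 = -4
p(-2) = ⊕ of these = min[-5, -5, -4] = -5.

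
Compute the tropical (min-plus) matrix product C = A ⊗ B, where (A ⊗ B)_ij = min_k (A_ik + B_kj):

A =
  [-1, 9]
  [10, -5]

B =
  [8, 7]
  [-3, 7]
A ⊗ B =
  [6, 6]
  [-8, 2]

Apply the min-plus product entry-by-entry:
  C[0][0] = min over k of (A[0][0] + B[0][0] = -1 + 8 = 7, A[0][1] + B[1][0] = 9 + -3 = 6) = 6 (attained at k = 1)
  C[0][1] = min over k of (A[0][0] + B[0][1] = -1 + 7 = 6, A[0][1] + B[1][1] = 9 + 7 = 16) = 6 (attained at k = 0)
  C[1][0] = min over k of (A[1][0] + B[0][0] = 10 + 8 = 18, A[1][1] + B[1][0] = -5 + -3 = -8) = -8 (attained at k = 1)
  C[1][1] = min over k of (A[1][0] + B[0][1] = 10 + 7 = 17, A[1][1] + B[1][1] = -5 + 7 = 2) = 2 (attained at k = 1)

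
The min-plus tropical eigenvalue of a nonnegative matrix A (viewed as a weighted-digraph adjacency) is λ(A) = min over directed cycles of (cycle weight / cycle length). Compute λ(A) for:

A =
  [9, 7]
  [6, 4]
λ(A) = 4

Enumerate directed cycles and compute their means (weight / length). Sample:
  cycle 0 → 0: weight = 9, length = 1, mean = 9/1 ≈ 9.000
  cycle 1 → 1: weight = 4, length = 1, mean = 4/1 ≈ 4.000
  cycle 0 → 1 → 0: weight = 13, length = 2, mean = 13/2 ≈ 6.500
  cycle 1 → 0 → 1: weight = 13, length = 2, mean = 13/2 ≈ 6.500
Minimum mean = 4.000, attained e.g. along the cycle 1 → 1 with weight 4 and length 1. So λ(A) = 4/1 = 4.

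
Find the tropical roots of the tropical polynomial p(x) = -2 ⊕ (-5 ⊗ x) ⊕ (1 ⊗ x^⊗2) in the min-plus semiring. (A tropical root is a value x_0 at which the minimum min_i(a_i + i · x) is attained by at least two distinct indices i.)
Roots: {-6, 3}

Each tropical root is a break point of the lower envelope of the lines y = a_i + i · x (there are 3 lines, with slopes 0, 1, ..., 2). Only the lines that attain the minimum somewhere contribute to roots; other lines are dominated. Here the surviving (envelope) indices are i = 2, i = 1, i = 0.
Intersections between consecutive envelope lines give the roots: for adjacent envelope indices i < j the intersection is x = (a_i − a_j) / (j − i). Reading off the sorted break points: {-6, 3}.
Verification: at each break x_0, at least two indices attain the minimum of min_i(a_i + i · x_0).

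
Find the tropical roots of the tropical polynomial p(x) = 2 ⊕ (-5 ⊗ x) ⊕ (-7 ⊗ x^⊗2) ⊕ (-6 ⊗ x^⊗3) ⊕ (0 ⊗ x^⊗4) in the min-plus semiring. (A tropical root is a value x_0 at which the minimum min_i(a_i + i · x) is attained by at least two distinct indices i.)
Roots: {-6, -1, 2, 7}

Each tropical root is a break point of the lower envelope of the lines y = a_i + i · x (there are 5 lines, with slopes 0, 1, ..., 4). Only the lines that attain the minimum somewhere contribute to roots; other lines are dominated. Here the surviving (envelope) indices are i = 4, i = 3, i = 2, i = 1, i = 0.
Intersections between consecutive envelope lines give the roots: for adjacent envelope indices i < j the intersection is x = (a_i − a_j) / (j − i). Reading off the sorted break points: {-6, -1, 2, 7}.
Verification: at each break x_0, at least two indices attain the minimum of min_i(a_i + i · x_0).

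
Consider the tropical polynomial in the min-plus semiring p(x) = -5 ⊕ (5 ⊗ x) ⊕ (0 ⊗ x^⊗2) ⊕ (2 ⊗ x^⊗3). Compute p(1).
p(1) = -5

A tropical monomial a ⊗ x^⊗i evaluates to a + i · x. Evaluating each term at x = 1:
  Term 0 contributes -5 + 0 · 1 = -5
  Term 1 contributes 5 + 1 · 1 = 6
  Term 2 contributes 0 + 2 · 1 = 2
  Term 3 contributes 2 + 3 · 1 = 5
p(1) = ⊕ of these = min[-5, 6, 2, 5] = -5.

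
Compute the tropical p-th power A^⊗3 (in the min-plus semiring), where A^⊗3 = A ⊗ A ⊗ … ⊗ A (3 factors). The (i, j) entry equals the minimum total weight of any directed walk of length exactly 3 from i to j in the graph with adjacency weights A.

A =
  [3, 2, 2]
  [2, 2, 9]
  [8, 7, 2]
A^⊗3 =
  [6, 6, 6]
  [6, 6, 6]
  [11, 11, 6]

Each entry (A^⊗3)_ij equals the minimum over all length-3 walks i = v_0 → v_1 → … → v_3 = j of Σ_t A[v_t][v_{t+1}]. For example, for (i, j) = (0, 2) we minimise over 9 possible intermediate vertex sequences; the minimum is 6, attained along the walk 0 → 1 → 0 → 2.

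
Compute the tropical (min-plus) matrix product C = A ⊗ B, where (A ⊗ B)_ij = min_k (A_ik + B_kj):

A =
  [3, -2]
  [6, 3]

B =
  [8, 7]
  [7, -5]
A ⊗ B =
  [5, -7]
  [10, -2]

Apply the min-plus product entry-by-entry:
  C[0][0] = min over k of (A[0][0] + B[0][0] = 3 + 8 = 11, A[0][1] + B[1][0] = -2 + 7 = 5) = 5 (attained at k = 1)
  C[0][1] = min over k of (A[0][0] + B[0][1] = 3 + 7 = 10, A[0][1] + B[1][1] = -2 + -5 = -7) = -7 (attained at k = 1)
  C[1][0] = min over k of (A[1][0] + B[0][0] = 6 + 8 = 14, A[1][1] + B[1][0] = 3 + 7 = 10) = 10 (attained at k = 1)
  C[1][1] = min over k of (A[1][0] + B[0][1] = 6 + 7 = 13, A[1][1] + B[1][1] = 3 + -5 = -2) = -2 (attained at k = 1)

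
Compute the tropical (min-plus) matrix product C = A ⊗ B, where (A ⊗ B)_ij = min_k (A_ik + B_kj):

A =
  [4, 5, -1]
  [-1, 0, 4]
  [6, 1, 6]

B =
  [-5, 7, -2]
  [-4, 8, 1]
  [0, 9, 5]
A ⊗ B =
  [-1, 8, 2]
  [-6, 6, -3]
  [-3, 9, 2]

Apply the min-plus product entry-by-entry:
  C[0][0] = min over k of (A[0][0] + B[0][0] = 4 + -5 = -1, A[0][1] + B[1][0] = 5 + -4 = 1, A[0][2] + B[2][0] = -1 + 0 = -1) = -1 (attained at k = 0)
  C[0][1] = min over k of (A[0][0] + B[0][1] = 4 + 7 = 11, A[0][1] + B[1][1] = 5 + 8 = 13, A[0][2] + B[2][1] = -1 + 9 = 8) = 8 (attained at k = 2)
  C[0][2] = min over k of (A[0][0] + B[0][2] = 4 + -2 = 2, A[0][1] + B[1][2] = 5 + 1 = 6, A[0][2] + B[2][2] = -1 + 5 = 4) = 2 (attained at k = 0)
  C[1][0] = min over k of (A[1][0] + B[0][0] = -1 + -5 = -6, A[1][1] + B[1][0] = 0 + -4 = -4, A[1][2] + B[2][0] = 4 + 0 = 4) = -6 (attained at k = 0)
  C[1][1] = min over k of (A[1][0] + B[0][1] = -1 + 7 = 6, A[1][1] + B[1][1] = 0 + 8 = 8, A[1][2] + B[2][1] = 4 + 9 = 13) = 6 (attained at k = 0)
  C[1][2] = min over k of (A[1][0] + B[0][2] = -1 + -2 = -3, A[1][1] + B[1][2] = 0 + 1 = 1, A[1][2] + B[2][2] = 4 + 5 = 9) = -3 (attained at k = 0)
  C[2][0] = min over k of (A[2][0] + B[0][0] = 6 + -5 = 1, A[2][1] + B[1][0] = 1 + -4 = -3, A[2][2] + B[2][0] = 6 + 0 = 6) = -3 (attained at k = 1)
  C[2][1] = min over k of (A[2][0] + B[0][1] = 6 + 7 = 13, A[2][1] + B[1][1] = 1 + 8 = 9, A[2][2] + B[2][1] = 6 + 9 = 15) = 9 (attained at k = 1)
  C[2][2] = min over k of (A[2][0] + B[0][2] = 6 + -2 = 4, A[2][1] + B[1][2] = 1 + 1 = 2, A[2][2] + B[2][2] = 6 + 5 = 11) = 2 (attained at k = 1)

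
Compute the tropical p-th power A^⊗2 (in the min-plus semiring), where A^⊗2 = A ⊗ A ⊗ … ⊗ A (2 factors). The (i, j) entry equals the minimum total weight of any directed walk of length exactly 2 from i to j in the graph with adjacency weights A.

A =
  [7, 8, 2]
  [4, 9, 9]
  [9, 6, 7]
A^⊗2 =
  [11, 8, 9]
  [11, 12, 6]
  [10, 13, 11]

Each entry (A^⊗2)_ij equals the minimum over all length-2 walks i = v_0 → v_1 → … → v_2 = j of Σ_t A[v_t][v_{t+1}]. For example, for (i, j) = (0, 2) we minimise over 3 possible intermediate vertex sequences; the minimum is 9, attained along the walk 0 → 0 → 2.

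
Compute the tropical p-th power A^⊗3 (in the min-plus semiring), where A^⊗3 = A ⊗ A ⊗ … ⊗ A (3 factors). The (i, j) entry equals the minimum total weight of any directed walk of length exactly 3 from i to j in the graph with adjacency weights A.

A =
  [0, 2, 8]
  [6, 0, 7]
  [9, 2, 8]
A^⊗3 =
  [0, 2, 8]
  [6, 0, 7]
  [8, 2, 9]

Each entry (A^⊗3)_ij equals the minimum over all length-3 walks i = v_0 → v_1 → … → v_3 = j of Σ_t A[v_t][v_{t+1}]. For example, for (i, j) = (0, 2) we minimise over 9 possible intermediate vertex sequences; the minimum is 8, attained along the walk 0 → 0 → 0 → 2.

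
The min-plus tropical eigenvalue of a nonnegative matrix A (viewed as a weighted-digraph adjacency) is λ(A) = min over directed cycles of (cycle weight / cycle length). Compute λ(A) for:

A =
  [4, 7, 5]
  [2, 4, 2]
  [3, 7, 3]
λ(A) = 3

Enumerate directed cycles and compute their means (weight / length). Sample:
  cycle 0 → 0: weight = 4, length = 1, mean = 4/1 ≈ 4.000
  cycle 1 → 1: weight = 4, length = 1, mean = 4/1 ≈ 4.000
  cycle 2 → 2: weight = 3, length = 1, mean = 3/1 ≈ 3.000
  cycle 0 → 1 → 0: weight = 9, length = 2, mean = 9/2 ≈ 4.500
  cycle 0 → 2 → 0: weight = 8, length = 2, mean = 8/2 ≈ 4.000
  cycle 1 → 0 → 1: weight = 9, length = 2, mean = 9/2 ≈ 4.500
Minimum mean = 3.000, attained e.g. along the cycle 2 → 2 with weight 3 and length 1. So λ(A) = 3/1 = 3.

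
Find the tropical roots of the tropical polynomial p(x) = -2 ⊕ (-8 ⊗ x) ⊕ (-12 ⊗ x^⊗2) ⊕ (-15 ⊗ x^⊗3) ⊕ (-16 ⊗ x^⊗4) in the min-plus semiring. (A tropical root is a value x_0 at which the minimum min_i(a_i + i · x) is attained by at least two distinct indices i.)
Roots: {1, 3, 4, 6}

Each tropical root is a break point of the lower envelope of the lines y = a_i + i · x (there are 5 lines, with slopes 0, 1, ..., 4). Only the lines that attain the minimum somewhere contribute to roots; other lines are dominated. Here the surviving (envelope) indices are i = 4, i = 3, i = 2, i = 1, i = 0.
Intersections between consecutive envelope lines give the roots: for adjacent envelope indices i < j the intersection is x = (a_i − a_j) / (j − i). Reading off the sorted break points: {1, 3, 4, 6}.
Verification: at each break x_0, at least two indices attain the minimum of min_i(a_i + i · x_0).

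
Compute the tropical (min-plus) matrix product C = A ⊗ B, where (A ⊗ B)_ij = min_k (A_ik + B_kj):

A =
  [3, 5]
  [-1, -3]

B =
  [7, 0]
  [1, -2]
A ⊗ B =
  [6, 3]
  [-2, -5]

Apply the min-plus product entry-by-entry:
  C[0][0] = min over k of (A[0][0] + B[0][0] = 3 + 7 = 10, A[0][1] + B[1][0] = 5 + 1 = 6) = 6 (attained at k = 1)
  C[0][1] = min over k of (A[0][0] + B[0][1] = 3 + 0 = 3, A[0][1] + B[1][1] = 5 + -2 = 3) = 3 (attained at k = 0)
  C[1][0] = min over k of (A[1][0] + B[0][0] = -1 + 7 = 6, A[1][1] + B[1][0] = -3 + 1 = -2) = -2 (attained at k = 1)
  C[1][1] = min over k of (A[1][0] + B[0][1] = -1 + 0 = -1, A[1][1] + B[1][1] = -3 + -2 = -5) = -5 (attained at k = 1)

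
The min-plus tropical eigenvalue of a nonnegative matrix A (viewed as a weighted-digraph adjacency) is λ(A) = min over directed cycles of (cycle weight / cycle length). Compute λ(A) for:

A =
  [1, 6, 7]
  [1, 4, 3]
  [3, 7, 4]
λ(A) = 1

Enumerate directed cycles and compute their means (weight / length). Sample:
  cycle 0 → 0: weight = 1, length = 1, mean = 1/1 ≈ 1.000
  cycle 1 → 1: weight = 4, length = 1, mean = 4/1 ≈ 4.000
  cycle 2 → 2: weight = 4, length = 1, mean = 4/1 ≈ 4.000
  cycle 0 → 1 → 0: weight = 7, length = 2, mean = 7/2 ≈ 3.500
  cycle 0 → 2 → 0: weight = 10, length = 2, mean = 10/2 ≈ 5.000
  cycle 1 → 0 → 1: weight = 7, length = 2, mean = 7/2 ≈ 3.500
Minimum mean = 1.000, attained e.g. along the cycle 0 → 0 with weight 1 and length 1. So λ(A) = 1/1 = 1.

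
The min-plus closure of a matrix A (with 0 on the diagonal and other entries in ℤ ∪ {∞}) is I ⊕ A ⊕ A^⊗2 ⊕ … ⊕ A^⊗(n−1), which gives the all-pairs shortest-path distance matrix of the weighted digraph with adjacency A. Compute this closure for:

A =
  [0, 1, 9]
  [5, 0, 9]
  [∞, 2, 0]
Closure =
  [0, 1, 9]
  [5, 0, 9]
  [7, 2, 0]

This is the Floyd-Warshall all-pairs shortest-path computation. For each intermediate vertex k = 0, 1, …, 2, update dist[i][j] ← min(dist[i][j], dist[i][k] + dist[k][j]). The final matrix gives, for each (i, j), the minimum total weight of any directed path from i to j (possibly empty when i = j).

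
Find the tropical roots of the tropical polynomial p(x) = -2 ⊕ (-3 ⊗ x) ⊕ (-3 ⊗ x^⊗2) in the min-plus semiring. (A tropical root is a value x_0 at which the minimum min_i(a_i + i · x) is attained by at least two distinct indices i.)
Roots: {0, 1}

Each tropical root is a break point of the lower envelope of the lines y = a_i + i · x (there are 3 lines, with slopes 0, 1, ..., 2). Only the lines that attain the minimum somewhere contribute to roots; other lines are dominated. Here the surviving (envelope) indices are i = 2, i = 1, i = 0.
Intersections between consecutive envelope lines give the roots: for adjacent envelope indices i < j the intersection is x = (a_i − a_j) / (j − i). Reading off the sorted break points: {0, 1}.
Verification: at each break x_0, at least two indices attain the minimum of min_i(a_i + i · x_0).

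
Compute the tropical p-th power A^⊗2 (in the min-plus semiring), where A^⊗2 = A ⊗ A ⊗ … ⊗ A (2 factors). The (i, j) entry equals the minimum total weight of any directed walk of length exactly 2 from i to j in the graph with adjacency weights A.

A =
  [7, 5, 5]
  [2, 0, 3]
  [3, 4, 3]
A^⊗2 =
  [7, 5, 8]
  [2, 0, 3]
  [6, 4, 6]

Each entry (A^⊗2)_ij equals the minimum over all length-2 walks i = v_0 → v_1 → … → v_2 = j of Σ_t A[v_t][v_{t+1}]. For example, for (i, j) = (0, 2) we minimise over 3 possible intermediate vertex sequences; the minimum is 8, attained along the walk 0 → 1 → 2.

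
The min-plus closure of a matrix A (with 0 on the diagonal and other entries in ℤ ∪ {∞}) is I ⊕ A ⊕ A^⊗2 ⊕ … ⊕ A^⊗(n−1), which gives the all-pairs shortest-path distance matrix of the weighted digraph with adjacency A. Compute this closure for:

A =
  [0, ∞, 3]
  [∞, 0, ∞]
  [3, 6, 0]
Closure =
  [0, 9, 3]
  [∞, 0, ∞]
  [3, 6, 0]

This is the Floyd-Warshall all-pairs shortest-path computation. For each intermediate vertex k = 0, 1, …, 2, update dist[i][j] ← min(dist[i][j], dist[i][k] + dist[k][j]). The final matrix gives, for each (i, j), the minimum total weight of any directed path from i to j (possibly empty when i = j).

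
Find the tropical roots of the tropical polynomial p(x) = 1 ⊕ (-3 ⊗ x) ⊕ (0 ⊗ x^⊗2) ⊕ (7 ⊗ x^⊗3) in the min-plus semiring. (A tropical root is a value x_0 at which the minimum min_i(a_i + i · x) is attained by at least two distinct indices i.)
Roots: {-7, -3, 4}

Each tropical root is a break point of the lower envelope of the lines y = a_i + i · x (there are 4 lines, with slopes 0, 1, ..., 3). Only the lines that attain the minimum somewhere contribute to roots; other lines are dominated. Here the surviving (envelope) indices are i = 3, i = 2, i = 1, i = 0.
Intersections between consecutive envelope lines give the roots: for adjacent envelope indices i < j the intersection is x = (a_i − a_j) / (j − i). Reading off the sorted break points: {-7, -3, 4}.
Verification: at each break x_0, at least two indices attain the minimum of min_i(a_i + i · x_0).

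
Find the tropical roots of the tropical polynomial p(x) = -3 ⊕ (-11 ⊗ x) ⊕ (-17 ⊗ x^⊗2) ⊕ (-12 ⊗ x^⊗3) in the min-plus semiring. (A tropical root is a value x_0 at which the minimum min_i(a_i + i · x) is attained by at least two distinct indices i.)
Roots: {-5, 6, 8}

Each tropical root is a break point of the lower envelope of the lines y = a_i + i · x (there are 4 lines, with slopes 0, 1, ..., 3). Only the lines that attain the minimum somewhere contribute to roots; other lines are dominated. Here the surviving (envelope) indices are i = 3, i = 2, i = 1, i = 0.
Intersections between consecutive envelope lines give the roots: for adjacent envelope indices i < j the intersection is x = (a_i − a_j) / (j − i). Reading off the sorted break points: {-5, 6, 8}.
Verification: at each break x_0, at least two indices attain the minimum of min_i(a_i + i · x_0).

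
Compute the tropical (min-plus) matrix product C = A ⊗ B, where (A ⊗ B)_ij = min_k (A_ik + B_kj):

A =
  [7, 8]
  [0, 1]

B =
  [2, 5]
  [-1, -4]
A ⊗ B =
  [7, 4]
  [0, -3]

Apply the min-plus product entry-by-entry:
  C[0][0] = min over k of (A[0][0] + B[0][0] = 7 + 2 = 9, A[0][1] + B[1][0] = 8 + -1 = 7) = 7 (attained at k = 1)
  C[0][1] = min over k of (A[0][0] + B[0][1] = 7 + 5 = 12, A[0][1] + B[1][1] = 8 + -4 = 4) = 4 (attained at k = 1)
  C[1][0] = min over k of (A[1][0] + B[0][0] = 0 + 2 = 2, A[1][1] + B[1][0] = 1 + -1 = 0) = 0 (attained at k = 1)
  C[1][1] = min over k of (A[1][0] + B[0][1] = 0 + 5 = 5, A[1][1] + B[1][1] = 1 + -4 = -3) = -3 (attained at k = 1)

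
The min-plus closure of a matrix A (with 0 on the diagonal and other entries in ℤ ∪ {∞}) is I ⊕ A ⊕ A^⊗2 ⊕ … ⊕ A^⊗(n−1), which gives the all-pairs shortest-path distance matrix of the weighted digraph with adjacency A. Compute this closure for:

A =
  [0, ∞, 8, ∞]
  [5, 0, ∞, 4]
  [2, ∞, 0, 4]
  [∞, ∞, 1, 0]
Closure =
  [0, ∞, 8, 12]
  [5, 0, 5, 4]
  [2, ∞, 0, 4]
  [3, ∞, 1, 0]

This is the Floyd-Warshall all-pairs shortest-path computation. For each intermediate vertex k = 0, 1, …, 3, update dist[i][j] ← min(dist[i][j], dist[i][k] + dist[k][j]). The final matrix gives, for each (i, j), the minimum total weight of any directed path from i to j (possibly empty when i = j).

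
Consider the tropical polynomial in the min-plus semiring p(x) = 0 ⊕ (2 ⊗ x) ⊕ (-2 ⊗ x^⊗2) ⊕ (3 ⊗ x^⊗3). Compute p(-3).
p(-3) = -8

A tropical monomial a ⊗ x^⊗i evaluates to a + i · x. Evaluating each term at x = -3:
  Term 0 contributes 0 + 0 · -3 = 0
  Term 1 contributes 2 + 1 · -3 = -1
  Term 2 contributes -2 + 2 · -3 = -8
  Term 3 contributes 3 + 3 · -3 = -6
p(-3) = ⊕ of these = min[0, -1, -8, -6] = -8.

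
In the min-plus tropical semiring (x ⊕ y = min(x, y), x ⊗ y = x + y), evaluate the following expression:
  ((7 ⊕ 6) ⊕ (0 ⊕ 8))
((7 ⊕ 6) ⊕ (0 ⊕ 8)) = 0

Expand innermost to outermost. Recall ⊕ takes the minimum of its arguments and ⊗ takes their sum. Working out the expression ((7 ⊕ 6) ⊕ (0 ⊕ 8)) gives 0.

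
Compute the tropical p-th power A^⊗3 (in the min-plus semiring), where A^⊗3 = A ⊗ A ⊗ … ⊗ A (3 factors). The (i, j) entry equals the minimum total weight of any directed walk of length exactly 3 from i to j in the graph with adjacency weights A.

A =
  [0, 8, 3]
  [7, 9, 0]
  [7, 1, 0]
A^⊗3 =
  [0, 4, 3]
  [7, 1, 0]
  [7, 1, 0]

Each entry (A^⊗3)_ij equals the minimum over all length-3 walks i = v_0 → v_1 → … → v_3 = j of Σ_t A[v_t][v_{t+1}]. For example, for (i, j) = (0, 2) we minimise over 9 possible intermediate vertex sequences; the minimum is 3, attained along the walk 0 → 0 → 0 → 2.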